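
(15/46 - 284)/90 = -13049/4140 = -3.15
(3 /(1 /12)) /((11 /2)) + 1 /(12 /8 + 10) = 1678 /253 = 6.63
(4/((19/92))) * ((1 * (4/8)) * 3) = 29.05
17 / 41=0.41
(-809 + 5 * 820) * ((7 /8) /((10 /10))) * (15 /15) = 23037 /8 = 2879.62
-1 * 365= -365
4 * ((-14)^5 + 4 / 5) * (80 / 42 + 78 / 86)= -9103554032 / 1505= -6048873.11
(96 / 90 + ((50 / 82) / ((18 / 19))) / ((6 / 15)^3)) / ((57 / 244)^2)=1221838723 / 5994405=203.83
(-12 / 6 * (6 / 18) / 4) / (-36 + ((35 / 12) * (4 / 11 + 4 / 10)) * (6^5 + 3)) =-11 / 1141137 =-0.00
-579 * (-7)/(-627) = -1351/209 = -6.46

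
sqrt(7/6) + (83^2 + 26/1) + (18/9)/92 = sqrt(42)/6 + 318091/46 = 6916.10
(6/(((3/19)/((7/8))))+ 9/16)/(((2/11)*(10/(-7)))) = -41657/320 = -130.18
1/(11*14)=1/154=0.01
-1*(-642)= 642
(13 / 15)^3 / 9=2197 / 30375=0.07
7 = 7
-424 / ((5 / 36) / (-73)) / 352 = 34821 / 55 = 633.11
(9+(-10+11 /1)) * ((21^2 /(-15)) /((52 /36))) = -2646 /13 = -203.54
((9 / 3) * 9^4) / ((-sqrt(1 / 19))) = -19683 * sqrt(19) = -85796.21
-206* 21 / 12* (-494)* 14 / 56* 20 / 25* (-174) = -30987138 / 5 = -6197427.60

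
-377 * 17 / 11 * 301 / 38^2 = -1929109 / 15884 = -121.45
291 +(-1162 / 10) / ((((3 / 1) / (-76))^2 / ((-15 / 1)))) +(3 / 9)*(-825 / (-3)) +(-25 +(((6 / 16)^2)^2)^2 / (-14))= 788478920995613 / 704643072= 1118976.33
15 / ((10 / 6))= 9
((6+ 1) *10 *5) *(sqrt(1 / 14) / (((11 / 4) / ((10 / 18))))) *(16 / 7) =43.19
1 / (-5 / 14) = -14 / 5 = -2.80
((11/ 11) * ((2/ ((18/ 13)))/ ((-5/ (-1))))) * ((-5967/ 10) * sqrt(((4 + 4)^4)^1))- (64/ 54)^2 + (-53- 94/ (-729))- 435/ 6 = -135583013/ 12150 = -11159.10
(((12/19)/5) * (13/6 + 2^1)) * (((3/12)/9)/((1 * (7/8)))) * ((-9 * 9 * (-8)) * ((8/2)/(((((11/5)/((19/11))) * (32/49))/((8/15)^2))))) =14.81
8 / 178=4 / 89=0.04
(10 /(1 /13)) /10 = 13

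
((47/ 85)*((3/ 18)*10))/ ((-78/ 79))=-3713/ 3978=-0.93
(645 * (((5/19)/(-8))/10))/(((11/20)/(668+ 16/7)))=-3782925/1463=-2585.73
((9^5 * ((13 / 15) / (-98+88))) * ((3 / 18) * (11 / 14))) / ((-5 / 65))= 12196899 / 1400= 8712.07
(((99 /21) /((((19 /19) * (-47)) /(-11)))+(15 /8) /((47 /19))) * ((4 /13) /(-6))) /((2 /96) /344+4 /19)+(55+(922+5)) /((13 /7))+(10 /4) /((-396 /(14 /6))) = 528.30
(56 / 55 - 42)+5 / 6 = -13249 / 330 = -40.15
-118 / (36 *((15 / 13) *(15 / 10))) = -767 / 405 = -1.89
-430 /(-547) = 430 /547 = 0.79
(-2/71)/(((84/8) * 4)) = -0.00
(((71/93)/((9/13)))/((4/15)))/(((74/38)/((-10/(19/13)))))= -299975/20646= -14.53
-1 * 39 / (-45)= 13 / 15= 0.87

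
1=1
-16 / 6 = -8 / 3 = -2.67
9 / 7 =1.29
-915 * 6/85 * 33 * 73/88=-120231/68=-1768.10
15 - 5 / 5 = 14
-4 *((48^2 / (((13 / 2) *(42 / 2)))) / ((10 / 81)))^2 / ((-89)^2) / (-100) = 3869835264 / 40996125625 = 0.09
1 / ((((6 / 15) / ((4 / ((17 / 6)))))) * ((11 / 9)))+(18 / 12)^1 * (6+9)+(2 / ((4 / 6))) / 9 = 28859 / 1122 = 25.72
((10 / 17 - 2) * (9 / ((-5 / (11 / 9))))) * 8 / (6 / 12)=4224 / 85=49.69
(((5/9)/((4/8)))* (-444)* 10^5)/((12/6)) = -74000000/3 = -24666666.67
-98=-98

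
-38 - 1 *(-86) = 48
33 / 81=0.41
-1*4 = -4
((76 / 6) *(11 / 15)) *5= 418 / 9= 46.44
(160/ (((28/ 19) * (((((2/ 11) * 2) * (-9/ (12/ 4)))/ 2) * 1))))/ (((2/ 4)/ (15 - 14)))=-398.10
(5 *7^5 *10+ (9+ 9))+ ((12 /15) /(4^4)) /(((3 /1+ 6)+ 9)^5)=508138393927681 /604661760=840368.00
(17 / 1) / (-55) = -17 / 55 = -0.31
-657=-657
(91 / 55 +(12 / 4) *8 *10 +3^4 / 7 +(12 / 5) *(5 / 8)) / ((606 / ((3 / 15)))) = 0.08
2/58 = 1/29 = 0.03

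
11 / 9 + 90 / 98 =944 / 441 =2.14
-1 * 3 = -3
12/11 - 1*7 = -65/11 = -5.91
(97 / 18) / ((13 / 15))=485 / 78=6.22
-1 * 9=-9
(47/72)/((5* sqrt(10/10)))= 47/360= 0.13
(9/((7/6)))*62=3348/7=478.29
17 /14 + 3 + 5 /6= 5.05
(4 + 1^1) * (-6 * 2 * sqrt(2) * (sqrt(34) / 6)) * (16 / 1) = -320 * sqrt(17) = -1319.39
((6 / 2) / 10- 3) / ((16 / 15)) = -81 / 32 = -2.53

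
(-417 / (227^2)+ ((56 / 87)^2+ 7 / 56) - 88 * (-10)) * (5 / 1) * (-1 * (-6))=13737097297045 / 520030668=26415.94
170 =170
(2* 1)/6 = 1/3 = 0.33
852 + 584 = 1436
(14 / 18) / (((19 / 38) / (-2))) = -28 / 9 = -3.11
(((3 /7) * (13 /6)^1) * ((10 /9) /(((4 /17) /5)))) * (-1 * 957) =-1762475 /84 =-20981.85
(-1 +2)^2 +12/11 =23/11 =2.09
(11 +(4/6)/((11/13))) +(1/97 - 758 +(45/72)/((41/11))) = -783282121/1049928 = -746.03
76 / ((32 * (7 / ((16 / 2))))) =19 / 7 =2.71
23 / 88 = 0.26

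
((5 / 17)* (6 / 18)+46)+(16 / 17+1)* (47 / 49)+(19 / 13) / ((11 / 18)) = 17993494 / 357357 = 50.35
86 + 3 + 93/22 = 2051/22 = 93.23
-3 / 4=-0.75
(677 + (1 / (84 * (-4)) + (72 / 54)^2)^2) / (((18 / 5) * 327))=3455379245 / 5980552704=0.58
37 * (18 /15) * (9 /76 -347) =-2926293 /190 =-15401.54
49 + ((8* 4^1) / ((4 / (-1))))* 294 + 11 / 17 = -39140 / 17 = -2302.35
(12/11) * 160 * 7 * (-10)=-12218.18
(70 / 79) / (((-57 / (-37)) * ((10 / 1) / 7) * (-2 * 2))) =-0.10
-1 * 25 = -25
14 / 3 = 4.67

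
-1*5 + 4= -1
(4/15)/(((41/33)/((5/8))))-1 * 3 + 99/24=413/328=1.26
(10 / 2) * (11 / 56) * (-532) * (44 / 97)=-22990 / 97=-237.01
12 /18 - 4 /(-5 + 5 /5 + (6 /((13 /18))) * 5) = 205 /366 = 0.56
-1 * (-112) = 112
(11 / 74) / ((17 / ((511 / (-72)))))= -5621 / 90576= -0.06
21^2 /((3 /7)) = 1029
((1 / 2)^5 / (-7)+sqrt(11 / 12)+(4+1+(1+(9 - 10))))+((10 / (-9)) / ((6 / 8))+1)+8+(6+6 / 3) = sqrt(33) / 6+124069 / 6048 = 21.47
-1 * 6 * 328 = -1968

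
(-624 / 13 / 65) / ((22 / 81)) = -1944 / 715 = -2.72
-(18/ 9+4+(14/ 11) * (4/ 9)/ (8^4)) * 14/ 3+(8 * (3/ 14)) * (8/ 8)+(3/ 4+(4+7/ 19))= -214055605/ 10112256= -21.17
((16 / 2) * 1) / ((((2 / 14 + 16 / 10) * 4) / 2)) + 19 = 1299 / 61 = 21.30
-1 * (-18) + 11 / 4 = 83 / 4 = 20.75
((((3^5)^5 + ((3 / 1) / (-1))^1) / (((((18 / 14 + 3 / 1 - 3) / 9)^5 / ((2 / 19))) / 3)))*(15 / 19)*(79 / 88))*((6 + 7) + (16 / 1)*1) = 367027985232493439400 / 3971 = 92427092730418896.85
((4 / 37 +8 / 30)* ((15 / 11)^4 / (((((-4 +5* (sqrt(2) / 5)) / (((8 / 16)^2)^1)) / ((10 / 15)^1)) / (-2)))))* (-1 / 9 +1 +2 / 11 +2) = 3952000* sqrt(2) / 41712209 +15808000 / 41712209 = 0.51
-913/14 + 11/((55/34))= -4089/70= -58.41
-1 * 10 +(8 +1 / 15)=-1.93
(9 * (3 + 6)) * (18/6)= 243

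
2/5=0.40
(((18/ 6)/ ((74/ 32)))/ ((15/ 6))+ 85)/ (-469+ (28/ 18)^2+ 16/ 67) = -85860567/ 468204475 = -0.18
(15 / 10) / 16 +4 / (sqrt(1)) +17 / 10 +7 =2047 / 160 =12.79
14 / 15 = 0.93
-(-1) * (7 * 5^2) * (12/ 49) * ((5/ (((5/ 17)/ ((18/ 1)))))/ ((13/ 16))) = 16140.66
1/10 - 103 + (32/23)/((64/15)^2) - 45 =-2175963/14720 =-147.82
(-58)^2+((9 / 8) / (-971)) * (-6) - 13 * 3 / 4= 6513967 / 1942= 3354.26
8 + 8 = 16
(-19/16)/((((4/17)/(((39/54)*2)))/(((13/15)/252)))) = -54587/2177280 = -0.03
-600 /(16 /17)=-1275 /2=-637.50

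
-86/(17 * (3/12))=-20.24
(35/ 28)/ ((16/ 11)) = 55/ 64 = 0.86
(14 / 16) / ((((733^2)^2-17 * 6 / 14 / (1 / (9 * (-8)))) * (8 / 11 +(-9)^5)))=-539 / 10500350832057523112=-0.00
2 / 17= 0.12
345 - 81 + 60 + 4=328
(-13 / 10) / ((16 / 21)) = -273 / 160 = -1.71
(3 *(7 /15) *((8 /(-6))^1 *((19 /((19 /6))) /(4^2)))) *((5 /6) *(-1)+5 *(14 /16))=-119 /48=-2.48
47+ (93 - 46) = 94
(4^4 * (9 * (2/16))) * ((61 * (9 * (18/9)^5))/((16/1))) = 316224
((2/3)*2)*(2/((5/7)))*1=56/15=3.73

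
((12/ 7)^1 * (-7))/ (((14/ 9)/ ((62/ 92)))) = -837/ 161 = -5.20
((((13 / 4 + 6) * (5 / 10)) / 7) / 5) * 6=111 / 140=0.79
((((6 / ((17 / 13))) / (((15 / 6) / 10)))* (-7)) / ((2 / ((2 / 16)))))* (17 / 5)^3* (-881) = 69508257 / 250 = 278033.03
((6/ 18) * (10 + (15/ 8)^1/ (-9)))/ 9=235/ 648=0.36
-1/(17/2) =-2/17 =-0.12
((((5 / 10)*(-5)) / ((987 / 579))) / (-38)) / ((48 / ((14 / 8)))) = 965 / 685824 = 0.00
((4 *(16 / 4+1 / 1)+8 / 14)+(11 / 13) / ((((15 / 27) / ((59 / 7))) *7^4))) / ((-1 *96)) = -7493067 / 34958560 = -0.21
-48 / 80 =-3 / 5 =-0.60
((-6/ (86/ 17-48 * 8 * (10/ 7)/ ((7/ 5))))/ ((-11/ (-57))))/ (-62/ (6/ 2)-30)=-22491/ 14176184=-0.00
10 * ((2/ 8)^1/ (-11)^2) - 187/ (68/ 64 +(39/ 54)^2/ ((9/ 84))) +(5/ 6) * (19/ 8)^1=-3954910963/ 133926672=-29.53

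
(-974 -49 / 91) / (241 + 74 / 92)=-582774 / 144599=-4.03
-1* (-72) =72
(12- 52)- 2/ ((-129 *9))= -46438/ 1161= -40.00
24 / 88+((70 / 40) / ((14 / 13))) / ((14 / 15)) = 2481 / 1232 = 2.01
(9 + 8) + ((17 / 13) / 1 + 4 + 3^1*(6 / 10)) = 1567 / 65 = 24.11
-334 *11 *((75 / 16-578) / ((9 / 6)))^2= -154572397573 / 288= -536709713.80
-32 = -32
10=10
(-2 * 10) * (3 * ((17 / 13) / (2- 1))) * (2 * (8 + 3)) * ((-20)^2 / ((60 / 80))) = -11968000 / 13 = -920615.38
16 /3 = 5.33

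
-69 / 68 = -1.01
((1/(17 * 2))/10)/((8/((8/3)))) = 0.00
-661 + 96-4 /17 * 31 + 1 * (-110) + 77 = -10290 /17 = -605.29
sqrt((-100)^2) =100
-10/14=-5/7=-0.71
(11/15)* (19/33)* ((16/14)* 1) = 152/315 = 0.48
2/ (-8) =-1/ 4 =-0.25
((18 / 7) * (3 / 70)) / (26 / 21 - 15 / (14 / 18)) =-81 / 13265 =-0.01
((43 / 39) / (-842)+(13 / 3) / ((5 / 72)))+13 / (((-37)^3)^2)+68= 54932615500776319 / 421266619093710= 130.40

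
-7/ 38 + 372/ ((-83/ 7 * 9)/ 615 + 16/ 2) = 20206543/ 426778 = 47.35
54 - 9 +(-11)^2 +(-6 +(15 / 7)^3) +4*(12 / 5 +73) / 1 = 808519 / 1715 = 471.44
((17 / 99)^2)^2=83521 / 96059601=0.00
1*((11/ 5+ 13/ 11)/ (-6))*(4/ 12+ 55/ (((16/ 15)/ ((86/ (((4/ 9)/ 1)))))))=-29693567/ 5280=-5623.78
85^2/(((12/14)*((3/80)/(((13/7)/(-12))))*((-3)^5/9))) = 1288.41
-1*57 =-57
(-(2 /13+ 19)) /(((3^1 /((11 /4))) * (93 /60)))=-4565 /403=-11.33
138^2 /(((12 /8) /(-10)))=-126960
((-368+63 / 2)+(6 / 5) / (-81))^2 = 8255357881 / 72900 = 113242.22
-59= -59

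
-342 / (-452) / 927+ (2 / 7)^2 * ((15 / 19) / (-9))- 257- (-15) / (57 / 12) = -16504072211 / 65015454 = -253.85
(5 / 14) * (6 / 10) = 3 / 14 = 0.21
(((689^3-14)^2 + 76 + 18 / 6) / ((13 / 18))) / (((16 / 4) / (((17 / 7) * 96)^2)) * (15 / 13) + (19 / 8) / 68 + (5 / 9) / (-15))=-3846709336823645098807296 / 52603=-73127185461354772518.82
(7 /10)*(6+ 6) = 42 /5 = 8.40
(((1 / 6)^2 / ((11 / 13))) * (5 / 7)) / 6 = 65 / 16632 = 0.00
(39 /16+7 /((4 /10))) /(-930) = -319 /14880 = -0.02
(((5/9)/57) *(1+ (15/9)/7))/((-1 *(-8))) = 0.00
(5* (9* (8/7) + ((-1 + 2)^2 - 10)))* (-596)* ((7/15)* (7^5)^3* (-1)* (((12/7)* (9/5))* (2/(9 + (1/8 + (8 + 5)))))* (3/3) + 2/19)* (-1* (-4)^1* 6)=2229592222528212659904/39235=56826614566795276.15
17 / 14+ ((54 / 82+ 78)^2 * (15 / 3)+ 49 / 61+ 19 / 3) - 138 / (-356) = 5930499011357 / 191649129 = 30944.57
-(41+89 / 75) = -3164 / 75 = -42.19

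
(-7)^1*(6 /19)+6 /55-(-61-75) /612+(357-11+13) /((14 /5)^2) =43.91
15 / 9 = 5 / 3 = 1.67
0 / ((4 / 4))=0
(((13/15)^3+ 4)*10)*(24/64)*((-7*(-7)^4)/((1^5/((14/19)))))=-215992.56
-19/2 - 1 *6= -31/2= -15.50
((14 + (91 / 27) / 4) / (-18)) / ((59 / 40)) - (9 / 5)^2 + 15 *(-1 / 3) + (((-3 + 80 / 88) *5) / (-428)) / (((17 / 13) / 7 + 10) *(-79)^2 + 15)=-28640809432301149 / 3254991544767600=-8.80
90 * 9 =810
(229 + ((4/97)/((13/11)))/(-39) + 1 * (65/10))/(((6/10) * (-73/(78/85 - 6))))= 27.33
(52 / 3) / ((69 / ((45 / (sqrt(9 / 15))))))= 260 * sqrt(15) / 69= 14.59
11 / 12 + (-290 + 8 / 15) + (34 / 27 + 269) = -9877 / 540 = -18.29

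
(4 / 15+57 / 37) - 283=-156062 / 555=-281.19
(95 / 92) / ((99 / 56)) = 1330 / 2277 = 0.58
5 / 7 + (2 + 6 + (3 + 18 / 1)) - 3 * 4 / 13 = 2620 / 91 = 28.79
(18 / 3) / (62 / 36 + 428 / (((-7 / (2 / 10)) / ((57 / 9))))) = -3780 / 47707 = -0.08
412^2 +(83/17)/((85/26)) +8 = 245293798/1445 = 169753.49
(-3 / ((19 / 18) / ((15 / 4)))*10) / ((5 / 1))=-405 / 19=-21.32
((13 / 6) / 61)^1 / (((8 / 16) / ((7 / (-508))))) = -91 / 92964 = -0.00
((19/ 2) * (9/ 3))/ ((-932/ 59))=-3363/ 1864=-1.80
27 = 27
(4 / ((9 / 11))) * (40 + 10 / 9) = 16280 / 81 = 200.99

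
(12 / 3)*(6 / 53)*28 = 672 / 53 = 12.68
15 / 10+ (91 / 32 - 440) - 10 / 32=-13951 / 32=-435.97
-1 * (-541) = 541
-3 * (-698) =2094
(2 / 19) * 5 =10 / 19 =0.53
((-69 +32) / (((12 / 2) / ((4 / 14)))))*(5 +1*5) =-370 / 21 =-17.62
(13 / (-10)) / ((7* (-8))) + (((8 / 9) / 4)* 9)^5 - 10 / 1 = 12333 / 560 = 22.02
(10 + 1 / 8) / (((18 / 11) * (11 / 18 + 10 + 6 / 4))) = 891 / 1744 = 0.51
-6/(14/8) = -24/7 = -3.43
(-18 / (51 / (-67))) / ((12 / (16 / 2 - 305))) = -19899 / 34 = -585.26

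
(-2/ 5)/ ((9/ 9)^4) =-2/ 5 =-0.40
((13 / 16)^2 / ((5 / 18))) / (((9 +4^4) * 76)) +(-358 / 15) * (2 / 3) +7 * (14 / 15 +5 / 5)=-275823751 / 116006400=-2.38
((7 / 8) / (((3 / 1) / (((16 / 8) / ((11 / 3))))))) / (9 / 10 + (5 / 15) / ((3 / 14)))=0.06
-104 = -104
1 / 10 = 0.10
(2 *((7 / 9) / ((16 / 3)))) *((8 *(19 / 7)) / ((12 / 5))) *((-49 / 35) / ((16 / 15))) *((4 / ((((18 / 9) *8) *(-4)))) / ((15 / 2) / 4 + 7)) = 665 / 27264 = 0.02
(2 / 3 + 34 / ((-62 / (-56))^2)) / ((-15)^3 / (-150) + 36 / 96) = 655120 / 527589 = 1.24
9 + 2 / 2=10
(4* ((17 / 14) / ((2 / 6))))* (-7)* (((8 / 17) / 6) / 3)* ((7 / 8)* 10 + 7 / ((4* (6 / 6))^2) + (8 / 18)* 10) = -1963 / 54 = -36.35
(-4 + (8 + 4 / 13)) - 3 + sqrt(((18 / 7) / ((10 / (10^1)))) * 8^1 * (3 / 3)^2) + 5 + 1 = 12 * sqrt(7) / 7 + 95 / 13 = 11.84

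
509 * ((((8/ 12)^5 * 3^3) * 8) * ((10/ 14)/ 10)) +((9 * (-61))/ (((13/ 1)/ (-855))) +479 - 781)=30171523/ 819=36839.47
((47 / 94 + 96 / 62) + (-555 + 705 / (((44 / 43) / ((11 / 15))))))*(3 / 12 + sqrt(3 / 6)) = -5915*sqrt(2) / 248- 5915 / 496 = -45.66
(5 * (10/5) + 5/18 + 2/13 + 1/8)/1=9881/936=10.56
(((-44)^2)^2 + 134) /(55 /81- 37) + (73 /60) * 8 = -2276834959 /22065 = -103187.63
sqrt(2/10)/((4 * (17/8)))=2 * sqrt(5)/85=0.05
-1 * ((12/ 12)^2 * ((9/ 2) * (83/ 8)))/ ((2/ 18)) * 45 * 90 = -13614075/ 8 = -1701759.38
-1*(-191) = 191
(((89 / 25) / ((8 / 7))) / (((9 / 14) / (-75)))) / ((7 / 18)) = -1869 / 2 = -934.50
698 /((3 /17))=11866 /3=3955.33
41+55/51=2146/51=42.08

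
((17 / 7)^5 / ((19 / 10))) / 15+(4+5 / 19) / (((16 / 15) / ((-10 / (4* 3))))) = -11231677 / 30655968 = -0.37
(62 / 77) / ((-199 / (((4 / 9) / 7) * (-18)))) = 496 / 107261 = 0.00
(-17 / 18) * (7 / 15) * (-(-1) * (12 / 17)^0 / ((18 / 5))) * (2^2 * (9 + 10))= -2261 / 243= -9.30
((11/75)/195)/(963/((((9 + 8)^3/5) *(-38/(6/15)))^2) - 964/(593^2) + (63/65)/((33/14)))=370762231367955361/201342276197570479275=0.00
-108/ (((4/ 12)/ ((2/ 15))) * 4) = -10.80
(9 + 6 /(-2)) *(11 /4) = 33 /2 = 16.50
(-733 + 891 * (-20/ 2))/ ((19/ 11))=-106073/ 19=-5582.79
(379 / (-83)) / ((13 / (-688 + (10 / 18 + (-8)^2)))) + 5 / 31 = 65972194 / 301041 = 219.15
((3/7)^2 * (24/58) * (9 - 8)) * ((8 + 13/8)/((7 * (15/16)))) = 0.11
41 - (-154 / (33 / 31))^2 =-187987 / 9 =-20887.44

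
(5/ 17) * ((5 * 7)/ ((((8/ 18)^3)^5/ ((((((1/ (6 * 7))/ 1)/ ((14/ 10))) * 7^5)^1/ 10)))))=4119538401327102075/ 73014444032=56420869.27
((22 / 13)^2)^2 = 234256 / 28561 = 8.20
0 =0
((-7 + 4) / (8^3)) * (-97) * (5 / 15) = 97 / 512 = 0.19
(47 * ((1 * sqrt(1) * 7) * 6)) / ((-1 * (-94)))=21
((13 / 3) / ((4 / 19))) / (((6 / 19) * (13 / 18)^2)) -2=3197 / 26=122.96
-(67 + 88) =-155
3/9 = 1/3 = 0.33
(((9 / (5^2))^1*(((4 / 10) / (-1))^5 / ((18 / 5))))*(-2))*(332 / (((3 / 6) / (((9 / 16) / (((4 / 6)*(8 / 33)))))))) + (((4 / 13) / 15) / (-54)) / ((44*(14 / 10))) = 11992350761 / 2533781250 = 4.73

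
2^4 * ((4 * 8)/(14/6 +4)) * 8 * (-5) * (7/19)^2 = -438.92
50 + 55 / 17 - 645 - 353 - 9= -16214 / 17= -953.76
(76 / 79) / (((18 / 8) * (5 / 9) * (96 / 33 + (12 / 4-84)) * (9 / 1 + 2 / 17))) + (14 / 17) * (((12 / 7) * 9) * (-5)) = -56800623416 / 894068675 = -63.53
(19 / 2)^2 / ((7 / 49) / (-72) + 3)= 45486 / 1511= 30.10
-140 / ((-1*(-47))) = -140 / 47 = -2.98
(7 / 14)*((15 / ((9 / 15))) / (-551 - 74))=-1 / 50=-0.02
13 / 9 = 1.44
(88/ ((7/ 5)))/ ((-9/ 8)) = -3520/ 63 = -55.87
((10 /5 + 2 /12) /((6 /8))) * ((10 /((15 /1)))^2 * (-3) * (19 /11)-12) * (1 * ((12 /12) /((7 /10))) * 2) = -245440 /2079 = -118.06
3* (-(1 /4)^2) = -3 /16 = -0.19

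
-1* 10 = -10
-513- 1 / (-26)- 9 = -13571 / 26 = -521.96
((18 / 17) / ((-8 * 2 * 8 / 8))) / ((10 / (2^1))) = -9 / 680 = -0.01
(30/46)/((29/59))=885/667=1.33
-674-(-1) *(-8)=-682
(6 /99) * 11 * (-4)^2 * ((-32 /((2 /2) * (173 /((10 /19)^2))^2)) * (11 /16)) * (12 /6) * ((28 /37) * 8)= -3153920000 /432941870199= -0.01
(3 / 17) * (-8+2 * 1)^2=108 / 17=6.35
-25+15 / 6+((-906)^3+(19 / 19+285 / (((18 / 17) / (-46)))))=-4462138915 / 6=-743689819.17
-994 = -994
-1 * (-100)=100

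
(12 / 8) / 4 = 3 / 8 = 0.38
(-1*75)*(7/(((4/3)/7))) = -11025/4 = -2756.25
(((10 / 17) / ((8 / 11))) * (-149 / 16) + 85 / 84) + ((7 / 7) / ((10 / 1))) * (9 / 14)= -737531 / 114240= -6.46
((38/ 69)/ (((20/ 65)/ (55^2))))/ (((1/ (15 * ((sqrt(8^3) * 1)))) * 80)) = 747175 * sqrt(2)/ 46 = 22970.98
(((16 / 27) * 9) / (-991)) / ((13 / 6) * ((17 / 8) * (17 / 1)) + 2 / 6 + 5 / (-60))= -256 / 3735079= -0.00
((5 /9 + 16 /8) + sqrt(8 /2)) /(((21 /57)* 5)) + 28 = 9599 /315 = 30.47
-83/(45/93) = -2573/15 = -171.53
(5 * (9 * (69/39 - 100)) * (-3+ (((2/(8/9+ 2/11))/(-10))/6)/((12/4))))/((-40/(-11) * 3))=134471931/110240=1219.81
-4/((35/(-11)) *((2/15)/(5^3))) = 8250/7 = 1178.57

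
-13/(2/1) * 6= -39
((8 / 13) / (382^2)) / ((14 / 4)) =0.00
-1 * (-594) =594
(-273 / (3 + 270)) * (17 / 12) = -17 / 12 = -1.42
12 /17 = 0.71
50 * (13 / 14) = 46.43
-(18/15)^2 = -36/25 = -1.44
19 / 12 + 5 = 79 / 12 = 6.58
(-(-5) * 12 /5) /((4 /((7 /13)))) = 21 /13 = 1.62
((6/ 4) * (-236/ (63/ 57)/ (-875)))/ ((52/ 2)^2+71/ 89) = 199538/ 368939375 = 0.00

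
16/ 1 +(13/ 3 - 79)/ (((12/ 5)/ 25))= -6856/ 9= -761.78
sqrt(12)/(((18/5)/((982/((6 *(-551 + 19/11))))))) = -27005 *sqrt(3)/163134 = -0.29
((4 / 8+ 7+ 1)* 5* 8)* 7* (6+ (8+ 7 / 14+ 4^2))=72590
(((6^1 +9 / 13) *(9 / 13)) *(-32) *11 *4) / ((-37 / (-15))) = -2644.64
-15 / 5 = -3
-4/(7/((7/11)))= -4/11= -0.36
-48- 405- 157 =-610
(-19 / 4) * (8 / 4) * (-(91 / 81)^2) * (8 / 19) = 33124 / 6561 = 5.05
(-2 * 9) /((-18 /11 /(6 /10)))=33 /5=6.60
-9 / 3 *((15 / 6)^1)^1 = -15 / 2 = -7.50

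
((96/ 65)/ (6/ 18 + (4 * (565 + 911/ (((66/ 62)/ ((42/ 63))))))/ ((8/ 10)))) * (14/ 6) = 11088/ 18268835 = 0.00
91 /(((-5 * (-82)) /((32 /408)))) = 182 /10455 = 0.02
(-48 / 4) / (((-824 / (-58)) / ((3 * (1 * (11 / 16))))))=-2871 / 1648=-1.74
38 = 38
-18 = -18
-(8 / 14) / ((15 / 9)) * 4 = -48 / 35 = -1.37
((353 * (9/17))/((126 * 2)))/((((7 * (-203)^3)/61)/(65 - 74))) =193797/27873602764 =0.00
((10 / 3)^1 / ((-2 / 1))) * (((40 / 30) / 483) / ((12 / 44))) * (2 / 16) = -0.00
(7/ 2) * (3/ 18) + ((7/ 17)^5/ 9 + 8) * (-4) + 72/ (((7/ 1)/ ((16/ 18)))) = -7971539725/ 357803964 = -22.28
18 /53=0.34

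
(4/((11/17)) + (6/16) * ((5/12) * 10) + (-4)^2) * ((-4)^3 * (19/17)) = -317604/187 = -1698.42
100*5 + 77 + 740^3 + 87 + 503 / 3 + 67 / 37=44979956516 / 111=405224833.48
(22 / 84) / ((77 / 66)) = 11 / 49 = 0.22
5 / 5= 1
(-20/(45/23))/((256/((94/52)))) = -0.07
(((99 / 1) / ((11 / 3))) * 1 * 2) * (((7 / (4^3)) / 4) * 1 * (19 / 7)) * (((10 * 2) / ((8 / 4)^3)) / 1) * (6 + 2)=2565 / 32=80.16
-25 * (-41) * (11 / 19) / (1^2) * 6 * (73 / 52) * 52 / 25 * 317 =62619546 / 19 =3295765.58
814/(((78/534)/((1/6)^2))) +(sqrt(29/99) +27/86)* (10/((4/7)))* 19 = 665* sqrt(319)/66 +5215913/20124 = 439.15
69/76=0.91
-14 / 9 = -1.56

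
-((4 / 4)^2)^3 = -1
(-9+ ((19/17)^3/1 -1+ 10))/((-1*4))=-6859/19652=-0.35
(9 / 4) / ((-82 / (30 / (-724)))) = 135 / 118736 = 0.00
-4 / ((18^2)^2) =-1 / 26244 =-0.00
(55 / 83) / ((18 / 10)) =275 / 747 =0.37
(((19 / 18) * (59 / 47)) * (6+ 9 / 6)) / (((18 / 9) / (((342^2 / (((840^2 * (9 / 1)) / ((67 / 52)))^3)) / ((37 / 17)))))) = 2069122217251 / 927703264337661630873600000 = 0.00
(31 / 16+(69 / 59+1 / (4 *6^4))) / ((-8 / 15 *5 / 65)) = -61772815 / 815616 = -75.74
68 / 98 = 34 / 49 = 0.69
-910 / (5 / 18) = -3276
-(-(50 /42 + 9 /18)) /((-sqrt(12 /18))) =-2.07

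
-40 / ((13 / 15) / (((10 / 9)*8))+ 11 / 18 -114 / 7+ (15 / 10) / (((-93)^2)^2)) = 2792727504000 / 1087565110309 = 2.57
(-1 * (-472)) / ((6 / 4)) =944 / 3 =314.67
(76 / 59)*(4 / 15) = 304 / 885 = 0.34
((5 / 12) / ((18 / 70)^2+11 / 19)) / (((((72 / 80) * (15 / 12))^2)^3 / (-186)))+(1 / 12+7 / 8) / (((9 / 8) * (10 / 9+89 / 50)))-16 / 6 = -319906217045482 / 5190375390687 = -61.63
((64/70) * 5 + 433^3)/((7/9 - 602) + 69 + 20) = -5114512719/32270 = -158491.25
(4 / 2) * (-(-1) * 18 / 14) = 18 / 7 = 2.57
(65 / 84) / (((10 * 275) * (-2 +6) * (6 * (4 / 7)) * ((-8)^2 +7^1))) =13 / 44985600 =0.00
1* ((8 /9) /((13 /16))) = 128 /117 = 1.09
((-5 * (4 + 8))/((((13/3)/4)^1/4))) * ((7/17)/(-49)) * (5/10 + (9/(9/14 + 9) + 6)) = 21408/1547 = 13.84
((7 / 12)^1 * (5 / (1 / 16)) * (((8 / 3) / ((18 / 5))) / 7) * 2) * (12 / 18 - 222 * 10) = -5326400 / 243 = -21919.34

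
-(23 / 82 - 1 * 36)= 2929 / 82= 35.72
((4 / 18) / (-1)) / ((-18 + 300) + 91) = -2 / 3357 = -0.00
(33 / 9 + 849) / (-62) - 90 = -9649 / 93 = -103.75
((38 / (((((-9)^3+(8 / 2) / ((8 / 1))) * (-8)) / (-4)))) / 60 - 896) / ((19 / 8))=-156656716 / 415245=-377.26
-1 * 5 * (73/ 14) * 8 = -1460/ 7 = -208.57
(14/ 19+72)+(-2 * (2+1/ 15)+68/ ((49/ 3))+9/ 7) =1034143/ 13965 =74.05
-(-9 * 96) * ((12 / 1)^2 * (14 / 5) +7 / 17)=29641248 / 85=348720.56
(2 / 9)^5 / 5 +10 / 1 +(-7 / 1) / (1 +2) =7.67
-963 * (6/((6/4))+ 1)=-4815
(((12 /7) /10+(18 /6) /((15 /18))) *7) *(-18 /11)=-216 /5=-43.20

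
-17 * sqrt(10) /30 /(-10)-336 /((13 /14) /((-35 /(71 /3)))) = 535.30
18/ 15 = 6/ 5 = 1.20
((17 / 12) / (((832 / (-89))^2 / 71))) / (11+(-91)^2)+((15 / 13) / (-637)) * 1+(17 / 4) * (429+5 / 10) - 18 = 6100018342358935 / 3375073787904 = 1807.37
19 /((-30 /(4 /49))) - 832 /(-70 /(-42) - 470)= 356234 /206535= 1.72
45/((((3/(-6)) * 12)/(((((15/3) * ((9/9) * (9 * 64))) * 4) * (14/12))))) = -100800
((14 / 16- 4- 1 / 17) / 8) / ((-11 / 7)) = 3031 / 11968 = 0.25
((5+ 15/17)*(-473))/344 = -275/34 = -8.09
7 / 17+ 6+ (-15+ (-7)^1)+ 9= -112 / 17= -6.59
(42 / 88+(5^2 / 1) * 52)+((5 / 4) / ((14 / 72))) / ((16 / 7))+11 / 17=3901379 / 2992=1303.94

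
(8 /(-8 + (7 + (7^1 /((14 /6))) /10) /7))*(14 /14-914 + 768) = 81200 /487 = 166.74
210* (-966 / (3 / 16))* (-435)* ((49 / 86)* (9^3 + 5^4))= 15612381489600 / 43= 363078639293.02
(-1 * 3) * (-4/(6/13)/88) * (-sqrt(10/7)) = -13 * sqrt(70)/308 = -0.35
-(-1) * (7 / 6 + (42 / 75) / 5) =959 / 750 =1.28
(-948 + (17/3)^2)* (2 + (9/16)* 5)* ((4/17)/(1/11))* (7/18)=-48872747/11016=-4436.52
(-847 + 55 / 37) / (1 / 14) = -437976 / 37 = -11837.19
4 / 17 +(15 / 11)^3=62699 / 22627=2.77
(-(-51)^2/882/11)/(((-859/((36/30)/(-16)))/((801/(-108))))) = 25721/148160320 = 0.00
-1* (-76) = 76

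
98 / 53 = 1.85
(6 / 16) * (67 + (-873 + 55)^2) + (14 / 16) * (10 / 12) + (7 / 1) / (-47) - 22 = 566087263 / 2256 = 250925.21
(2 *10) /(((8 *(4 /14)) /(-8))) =-70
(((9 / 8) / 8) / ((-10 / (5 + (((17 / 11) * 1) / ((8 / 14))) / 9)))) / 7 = -2099 / 197120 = -0.01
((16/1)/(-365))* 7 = -0.31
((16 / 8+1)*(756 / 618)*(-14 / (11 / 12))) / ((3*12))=-1764 / 1133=-1.56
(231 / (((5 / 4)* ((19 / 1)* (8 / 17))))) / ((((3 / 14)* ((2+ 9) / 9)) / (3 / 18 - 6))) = -17493 / 38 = -460.34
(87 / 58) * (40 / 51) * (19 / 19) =20 / 17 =1.18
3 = 3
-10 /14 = -5 /7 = -0.71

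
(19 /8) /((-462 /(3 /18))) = -19 /22176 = -0.00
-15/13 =-1.15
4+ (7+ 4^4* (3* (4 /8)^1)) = 395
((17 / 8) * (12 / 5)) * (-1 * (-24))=122.40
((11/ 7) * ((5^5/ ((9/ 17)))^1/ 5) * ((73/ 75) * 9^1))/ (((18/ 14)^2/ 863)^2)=87180666882925/ 19683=4429236746.58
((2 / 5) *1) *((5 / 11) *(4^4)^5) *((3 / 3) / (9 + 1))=1099511627776 / 55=19991120505.02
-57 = -57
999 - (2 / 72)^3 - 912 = 87.00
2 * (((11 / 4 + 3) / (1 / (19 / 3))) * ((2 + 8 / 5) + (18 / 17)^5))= 2549550207 / 7099285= 359.13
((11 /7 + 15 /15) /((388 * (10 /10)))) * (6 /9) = 3 /679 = 0.00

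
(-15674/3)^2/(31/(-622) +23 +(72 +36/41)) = 6265185386552/21994299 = 284854.97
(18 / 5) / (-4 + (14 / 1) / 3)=27 / 5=5.40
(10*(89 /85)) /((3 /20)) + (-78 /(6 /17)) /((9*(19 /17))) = 139051 /2907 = 47.83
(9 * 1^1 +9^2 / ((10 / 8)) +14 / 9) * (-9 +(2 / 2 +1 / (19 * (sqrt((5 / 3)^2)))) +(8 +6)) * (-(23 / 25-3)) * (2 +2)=134717648 / 35625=3781.55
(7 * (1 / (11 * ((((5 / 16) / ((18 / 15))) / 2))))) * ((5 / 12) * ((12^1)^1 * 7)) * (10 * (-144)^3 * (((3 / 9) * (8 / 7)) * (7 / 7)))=-21403533312 / 11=-1945775755.64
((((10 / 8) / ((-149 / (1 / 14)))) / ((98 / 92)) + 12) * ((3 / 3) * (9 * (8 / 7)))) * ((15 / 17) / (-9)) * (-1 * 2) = 147181260 / 6081733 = 24.20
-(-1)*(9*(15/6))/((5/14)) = 63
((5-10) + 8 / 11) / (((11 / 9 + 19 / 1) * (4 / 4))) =-423 / 2002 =-0.21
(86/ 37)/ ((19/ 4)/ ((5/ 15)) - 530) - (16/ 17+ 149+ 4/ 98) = -9536700037/ 63583723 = -149.99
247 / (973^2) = 247 / 946729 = 0.00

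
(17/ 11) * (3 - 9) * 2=-204/ 11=-18.55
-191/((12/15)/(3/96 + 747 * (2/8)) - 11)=5708035/328607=17.37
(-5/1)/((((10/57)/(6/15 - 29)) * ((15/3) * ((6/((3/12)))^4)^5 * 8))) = 2717/535998495712080489828109516800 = 0.00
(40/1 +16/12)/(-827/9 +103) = 93/25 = 3.72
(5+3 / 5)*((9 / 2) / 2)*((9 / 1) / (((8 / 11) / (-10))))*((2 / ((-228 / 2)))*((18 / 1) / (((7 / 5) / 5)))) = 66825 / 38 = 1758.55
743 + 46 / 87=64687 / 87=743.53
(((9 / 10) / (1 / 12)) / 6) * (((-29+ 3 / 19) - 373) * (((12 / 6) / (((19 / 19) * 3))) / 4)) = -4581 / 38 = -120.55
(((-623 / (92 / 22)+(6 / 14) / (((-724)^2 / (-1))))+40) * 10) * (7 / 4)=-1907.12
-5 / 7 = -0.71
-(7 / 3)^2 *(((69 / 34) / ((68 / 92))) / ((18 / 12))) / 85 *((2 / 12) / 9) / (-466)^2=-25921 / 2592536450040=-0.00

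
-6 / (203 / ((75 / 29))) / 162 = -25 / 52983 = -0.00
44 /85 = 0.52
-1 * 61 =-61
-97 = -97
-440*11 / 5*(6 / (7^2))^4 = -0.22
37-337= -300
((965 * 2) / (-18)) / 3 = -35.74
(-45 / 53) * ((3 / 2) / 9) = -15 / 106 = -0.14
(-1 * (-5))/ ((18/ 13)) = 65/ 18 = 3.61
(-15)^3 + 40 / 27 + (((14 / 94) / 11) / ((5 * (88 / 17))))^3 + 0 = -1072201773892930820707 / 317828927870784000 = -3373.52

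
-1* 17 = -17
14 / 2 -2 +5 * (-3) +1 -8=-17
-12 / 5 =-2.40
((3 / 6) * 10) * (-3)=-15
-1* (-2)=2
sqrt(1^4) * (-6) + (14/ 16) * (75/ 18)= -113/ 48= -2.35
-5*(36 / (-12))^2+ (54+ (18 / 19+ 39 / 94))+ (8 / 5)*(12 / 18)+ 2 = 13.43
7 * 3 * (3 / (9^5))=7 / 6561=0.00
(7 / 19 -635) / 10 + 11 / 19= -5974 / 95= -62.88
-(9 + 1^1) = -10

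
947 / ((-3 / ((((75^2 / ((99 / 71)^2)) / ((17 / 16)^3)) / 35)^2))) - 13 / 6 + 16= -12616801900605604078717 / 8415823490018406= -1499176.15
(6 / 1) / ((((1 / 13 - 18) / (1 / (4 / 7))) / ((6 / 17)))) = -819 / 3961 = -0.21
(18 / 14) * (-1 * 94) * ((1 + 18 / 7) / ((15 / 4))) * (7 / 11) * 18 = -101520 / 77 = -1318.44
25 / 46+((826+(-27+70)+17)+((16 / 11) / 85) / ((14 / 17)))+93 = 17348083 / 17710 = 979.56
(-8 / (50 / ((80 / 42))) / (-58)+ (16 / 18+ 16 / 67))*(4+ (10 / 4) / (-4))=260031 / 68005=3.82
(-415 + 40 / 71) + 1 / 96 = -2824729 / 6816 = -414.43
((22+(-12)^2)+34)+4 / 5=1004 / 5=200.80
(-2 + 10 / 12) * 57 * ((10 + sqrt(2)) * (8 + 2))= -6650 - 665 * sqrt(2)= -7590.45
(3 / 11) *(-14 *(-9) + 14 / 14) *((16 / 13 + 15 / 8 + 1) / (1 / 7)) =1138809 / 1144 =995.46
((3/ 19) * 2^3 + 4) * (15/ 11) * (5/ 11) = 7500/ 2299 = 3.26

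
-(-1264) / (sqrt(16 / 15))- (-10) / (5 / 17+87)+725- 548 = 131419 / 742+316* sqrt(15) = 1400.98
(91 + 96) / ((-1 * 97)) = -187 / 97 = -1.93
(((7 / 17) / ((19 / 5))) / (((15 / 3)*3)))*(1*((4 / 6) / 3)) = 14 / 8721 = 0.00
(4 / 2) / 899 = 2 / 899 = 0.00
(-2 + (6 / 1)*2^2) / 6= 11 / 3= 3.67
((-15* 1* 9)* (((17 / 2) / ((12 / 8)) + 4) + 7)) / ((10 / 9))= -2025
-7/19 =-0.37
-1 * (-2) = 2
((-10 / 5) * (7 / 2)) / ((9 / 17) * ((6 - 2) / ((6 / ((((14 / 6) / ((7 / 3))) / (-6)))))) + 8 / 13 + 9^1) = -1547 / 2112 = -0.73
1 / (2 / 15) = 15 / 2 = 7.50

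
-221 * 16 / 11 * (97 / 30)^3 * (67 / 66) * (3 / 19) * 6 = -27027898222 / 2586375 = -10450.11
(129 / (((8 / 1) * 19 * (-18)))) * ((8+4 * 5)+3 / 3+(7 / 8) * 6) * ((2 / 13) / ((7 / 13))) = -5891 / 12768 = -0.46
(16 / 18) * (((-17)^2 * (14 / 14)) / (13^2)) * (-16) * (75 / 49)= -924800 / 24843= -37.23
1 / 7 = 0.14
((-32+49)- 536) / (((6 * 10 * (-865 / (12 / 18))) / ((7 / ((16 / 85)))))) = 119 / 480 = 0.25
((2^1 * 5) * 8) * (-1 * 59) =-4720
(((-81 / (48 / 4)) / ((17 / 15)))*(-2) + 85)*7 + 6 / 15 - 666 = 2173 / 170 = 12.78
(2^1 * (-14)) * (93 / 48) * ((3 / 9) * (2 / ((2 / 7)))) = -1519 / 12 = -126.58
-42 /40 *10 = -10.50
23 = 23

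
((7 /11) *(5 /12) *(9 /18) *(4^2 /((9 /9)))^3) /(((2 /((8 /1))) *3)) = 71680 /99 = 724.04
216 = 216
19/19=1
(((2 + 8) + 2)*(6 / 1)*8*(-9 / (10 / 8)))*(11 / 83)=-228096 / 415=-549.63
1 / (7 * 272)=1 / 1904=0.00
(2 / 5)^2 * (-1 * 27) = -108 / 25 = -4.32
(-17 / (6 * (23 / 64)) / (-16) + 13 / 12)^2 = 21025 / 8464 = 2.48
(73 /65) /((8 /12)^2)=657 /260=2.53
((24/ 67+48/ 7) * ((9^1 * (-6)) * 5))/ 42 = -152280/ 3283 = -46.38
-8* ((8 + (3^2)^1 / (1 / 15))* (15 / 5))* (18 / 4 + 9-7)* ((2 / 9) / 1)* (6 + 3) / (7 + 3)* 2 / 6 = -7436 / 5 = -1487.20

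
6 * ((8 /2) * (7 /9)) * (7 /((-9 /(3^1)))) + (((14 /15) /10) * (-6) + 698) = 147124 /225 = 653.88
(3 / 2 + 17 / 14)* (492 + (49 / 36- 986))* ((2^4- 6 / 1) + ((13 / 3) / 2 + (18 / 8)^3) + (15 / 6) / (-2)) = -1443221095 / 48384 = -29828.48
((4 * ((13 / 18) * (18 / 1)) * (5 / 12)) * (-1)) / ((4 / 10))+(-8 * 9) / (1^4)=-757 / 6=-126.17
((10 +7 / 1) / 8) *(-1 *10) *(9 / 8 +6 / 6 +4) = -4165 / 32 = -130.16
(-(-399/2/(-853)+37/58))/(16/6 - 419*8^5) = 0.00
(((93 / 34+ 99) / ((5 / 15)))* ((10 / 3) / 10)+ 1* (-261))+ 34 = -4259 / 34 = -125.26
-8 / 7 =-1.14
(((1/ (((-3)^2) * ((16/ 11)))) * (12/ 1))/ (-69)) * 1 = -11/ 828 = -0.01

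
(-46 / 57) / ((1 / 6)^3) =-3312 / 19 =-174.32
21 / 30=7 / 10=0.70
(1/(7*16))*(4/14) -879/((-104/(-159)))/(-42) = 32.00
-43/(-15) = 43/15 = 2.87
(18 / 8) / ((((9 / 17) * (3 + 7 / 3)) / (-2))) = -51 / 32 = -1.59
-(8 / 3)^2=-64 / 9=-7.11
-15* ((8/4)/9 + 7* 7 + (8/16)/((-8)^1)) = -35395/48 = -737.40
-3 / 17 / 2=-3 / 34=-0.09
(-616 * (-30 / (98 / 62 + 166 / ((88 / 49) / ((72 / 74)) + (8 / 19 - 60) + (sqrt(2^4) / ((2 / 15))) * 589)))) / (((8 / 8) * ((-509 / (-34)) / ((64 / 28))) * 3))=219003327397888 / 370257001415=591.49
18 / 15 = 6 / 5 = 1.20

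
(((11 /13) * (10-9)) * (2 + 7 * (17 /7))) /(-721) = -209 /9373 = -0.02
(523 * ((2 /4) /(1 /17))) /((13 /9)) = 80019 /26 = 3077.65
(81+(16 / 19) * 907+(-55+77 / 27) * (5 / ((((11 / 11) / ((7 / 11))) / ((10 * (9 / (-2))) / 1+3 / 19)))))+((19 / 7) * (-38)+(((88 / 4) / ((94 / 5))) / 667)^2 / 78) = 250253656801257541 / 30585450526722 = 8182.11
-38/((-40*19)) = 1/20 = 0.05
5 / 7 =0.71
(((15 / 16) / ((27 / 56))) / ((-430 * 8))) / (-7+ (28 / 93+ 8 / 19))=4123 / 45791904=0.00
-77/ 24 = -3.21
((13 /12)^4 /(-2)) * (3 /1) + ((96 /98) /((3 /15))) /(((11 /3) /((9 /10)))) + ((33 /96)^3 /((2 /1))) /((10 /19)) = -7870595743 /9537454080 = -0.83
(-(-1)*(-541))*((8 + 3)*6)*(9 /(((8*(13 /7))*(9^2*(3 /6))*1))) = -41657 /78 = -534.06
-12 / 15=-4 / 5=-0.80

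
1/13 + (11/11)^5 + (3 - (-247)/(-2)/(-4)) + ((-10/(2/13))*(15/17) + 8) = -25461/1768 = -14.40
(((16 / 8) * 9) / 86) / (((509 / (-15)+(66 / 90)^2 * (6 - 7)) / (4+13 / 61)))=-520425 / 20343988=-0.03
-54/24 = -9/4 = -2.25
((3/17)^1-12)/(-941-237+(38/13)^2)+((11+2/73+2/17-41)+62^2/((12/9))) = 699789821151/245268758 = 2853.16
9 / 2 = 4.50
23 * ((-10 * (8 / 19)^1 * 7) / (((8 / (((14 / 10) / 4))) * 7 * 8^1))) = -161 / 304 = -0.53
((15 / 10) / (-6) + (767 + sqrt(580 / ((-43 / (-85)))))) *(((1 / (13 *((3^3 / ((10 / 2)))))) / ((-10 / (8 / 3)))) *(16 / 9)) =-5.41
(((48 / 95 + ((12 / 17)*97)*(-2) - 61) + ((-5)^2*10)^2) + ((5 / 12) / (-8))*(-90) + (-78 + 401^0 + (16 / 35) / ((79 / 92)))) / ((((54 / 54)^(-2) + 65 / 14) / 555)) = 98706531546339 / 16126744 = 6120673.31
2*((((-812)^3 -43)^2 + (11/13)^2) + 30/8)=193768394629773152335/338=573279274052583290.93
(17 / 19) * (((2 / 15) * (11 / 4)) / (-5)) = -187 / 2850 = -0.07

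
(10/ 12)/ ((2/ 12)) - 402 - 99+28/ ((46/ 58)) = -10596/ 23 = -460.70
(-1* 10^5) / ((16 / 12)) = -75000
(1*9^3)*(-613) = -446877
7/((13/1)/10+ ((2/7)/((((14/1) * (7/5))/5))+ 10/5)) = 24010/11569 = 2.08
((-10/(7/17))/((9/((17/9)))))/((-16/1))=1445/4536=0.32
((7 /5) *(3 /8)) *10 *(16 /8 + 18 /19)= 294 /19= 15.47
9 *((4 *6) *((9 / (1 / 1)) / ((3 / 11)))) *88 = 627264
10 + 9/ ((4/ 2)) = 14.50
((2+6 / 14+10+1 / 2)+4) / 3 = 79 / 14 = 5.64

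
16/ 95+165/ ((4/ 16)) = 62716/ 95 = 660.17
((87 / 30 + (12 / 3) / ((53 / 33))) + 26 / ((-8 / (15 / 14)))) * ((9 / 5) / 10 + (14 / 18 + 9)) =19.00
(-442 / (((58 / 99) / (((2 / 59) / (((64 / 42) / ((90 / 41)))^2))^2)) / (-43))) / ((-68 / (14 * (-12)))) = 396.61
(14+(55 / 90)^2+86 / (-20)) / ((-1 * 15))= -16319 / 24300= -0.67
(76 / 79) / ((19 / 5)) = 20 / 79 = 0.25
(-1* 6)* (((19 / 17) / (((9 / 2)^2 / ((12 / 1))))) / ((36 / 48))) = -2432 / 459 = -5.30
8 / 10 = 4 / 5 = 0.80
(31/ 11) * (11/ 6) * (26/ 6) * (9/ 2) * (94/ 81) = 18941/ 162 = 116.92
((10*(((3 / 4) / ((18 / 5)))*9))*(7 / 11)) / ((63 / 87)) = 725 / 44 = 16.48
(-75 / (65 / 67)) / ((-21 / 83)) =27805 / 91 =305.55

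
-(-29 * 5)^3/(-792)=-3048625/792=-3849.27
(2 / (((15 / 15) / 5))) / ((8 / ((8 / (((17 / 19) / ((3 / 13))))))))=570 / 221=2.58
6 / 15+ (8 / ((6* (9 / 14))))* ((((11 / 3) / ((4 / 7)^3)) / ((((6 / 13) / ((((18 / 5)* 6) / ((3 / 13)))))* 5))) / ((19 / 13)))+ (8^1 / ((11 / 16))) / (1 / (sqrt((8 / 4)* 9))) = 1180.86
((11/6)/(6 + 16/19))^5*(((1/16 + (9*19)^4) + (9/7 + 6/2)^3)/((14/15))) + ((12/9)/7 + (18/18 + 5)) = 1871251405515959908618679/1478849206947840000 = 1265342.94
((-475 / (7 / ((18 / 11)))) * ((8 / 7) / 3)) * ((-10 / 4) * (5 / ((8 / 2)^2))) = 35625 / 1078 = 33.05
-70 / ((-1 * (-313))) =-70 / 313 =-0.22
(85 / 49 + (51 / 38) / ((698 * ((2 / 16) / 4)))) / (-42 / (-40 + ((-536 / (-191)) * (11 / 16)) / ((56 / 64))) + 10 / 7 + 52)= 4915306594 / 149246483197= 0.03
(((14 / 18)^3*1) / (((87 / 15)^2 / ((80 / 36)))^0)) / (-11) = -0.04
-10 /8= -5 /4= -1.25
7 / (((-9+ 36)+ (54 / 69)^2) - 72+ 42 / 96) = -59248 / 371993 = -0.16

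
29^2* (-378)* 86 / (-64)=6834807 / 16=427175.44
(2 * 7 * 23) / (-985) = -322 / 985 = -0.33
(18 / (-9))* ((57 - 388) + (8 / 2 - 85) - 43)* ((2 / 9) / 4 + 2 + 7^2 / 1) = 418145 / 9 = 46460.56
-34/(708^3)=-17/177447456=-0.00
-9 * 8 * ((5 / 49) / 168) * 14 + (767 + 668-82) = 66267 / 49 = 1352.39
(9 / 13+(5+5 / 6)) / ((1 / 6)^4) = 109944 / 13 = 8457.23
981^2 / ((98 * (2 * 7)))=962361 / 1372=701.43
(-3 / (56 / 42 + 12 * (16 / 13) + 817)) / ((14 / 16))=-936 / 227437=-0.00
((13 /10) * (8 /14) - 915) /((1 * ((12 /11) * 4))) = -351989 /1680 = -209.52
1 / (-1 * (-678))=1 / 678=0.00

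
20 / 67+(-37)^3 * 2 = -6787482 / 67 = -101305.70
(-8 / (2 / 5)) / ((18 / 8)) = -80 / 9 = -8.89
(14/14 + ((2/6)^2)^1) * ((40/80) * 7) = 35/9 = 3.89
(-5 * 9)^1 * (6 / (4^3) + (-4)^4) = -368775 / 32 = -11524.22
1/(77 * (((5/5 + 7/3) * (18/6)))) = 1/770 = 0.00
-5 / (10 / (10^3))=-500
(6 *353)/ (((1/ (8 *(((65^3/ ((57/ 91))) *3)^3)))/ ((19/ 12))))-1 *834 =22038350379256851554386426/ 361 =61048061992401250843175.70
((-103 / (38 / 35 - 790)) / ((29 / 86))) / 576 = 155015 / 230615424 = 0.00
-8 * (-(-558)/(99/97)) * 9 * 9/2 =-1948536/11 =-177139.64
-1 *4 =-4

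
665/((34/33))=21945/34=645.44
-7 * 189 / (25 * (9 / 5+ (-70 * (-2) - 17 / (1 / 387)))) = 189 / 22990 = 0.01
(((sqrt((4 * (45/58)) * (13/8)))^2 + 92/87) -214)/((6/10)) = -361745/1044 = -346.50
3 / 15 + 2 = 11 / 5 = 2.20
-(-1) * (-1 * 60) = -60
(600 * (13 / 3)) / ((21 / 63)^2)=23400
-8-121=-129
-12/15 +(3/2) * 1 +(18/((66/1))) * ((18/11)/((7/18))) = 15649/8470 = 1.85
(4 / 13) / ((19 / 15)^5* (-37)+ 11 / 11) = -759375 / 295282936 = -0.00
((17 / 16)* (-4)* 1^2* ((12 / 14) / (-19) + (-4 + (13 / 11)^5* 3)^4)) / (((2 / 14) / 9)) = -989605047152403942016631607 / 51128999614874560699276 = -19355.06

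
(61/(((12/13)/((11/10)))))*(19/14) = 165737/1680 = 98.65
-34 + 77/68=-2235/68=-32.87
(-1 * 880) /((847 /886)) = -920.52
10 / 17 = 0.59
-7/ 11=-0.64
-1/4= -0.25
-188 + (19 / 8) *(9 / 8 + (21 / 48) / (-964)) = -22868141 / 123392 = -185.33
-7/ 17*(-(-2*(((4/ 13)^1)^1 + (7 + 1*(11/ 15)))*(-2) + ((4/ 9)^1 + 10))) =174482/ 9945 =17.54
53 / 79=0.67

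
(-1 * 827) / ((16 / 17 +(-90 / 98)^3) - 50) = 1654027291 / 99668391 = 16.60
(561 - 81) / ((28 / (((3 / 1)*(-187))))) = -67320 / 7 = -9617.14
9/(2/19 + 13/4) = 228/85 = 2.68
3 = 3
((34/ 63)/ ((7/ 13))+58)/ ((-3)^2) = 6.56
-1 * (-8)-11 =-3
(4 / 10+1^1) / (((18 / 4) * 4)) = 7 / 90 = 0.08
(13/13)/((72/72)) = 1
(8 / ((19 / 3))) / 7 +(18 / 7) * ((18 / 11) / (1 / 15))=92604 / 1463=63.30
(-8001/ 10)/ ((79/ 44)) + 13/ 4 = -698953/ 1580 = -442.38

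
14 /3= 4.67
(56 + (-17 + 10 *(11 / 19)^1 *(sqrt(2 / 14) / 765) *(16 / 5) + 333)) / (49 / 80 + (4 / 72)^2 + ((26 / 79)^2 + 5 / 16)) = 158171904 *sqrt(7) / 47383611947 + 7522152480 / 20956927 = 358.94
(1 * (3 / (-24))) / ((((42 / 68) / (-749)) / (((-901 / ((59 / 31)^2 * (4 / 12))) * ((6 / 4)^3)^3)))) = -31000747812597 / 7129088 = -4348487.19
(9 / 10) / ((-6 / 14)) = -21 / 10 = -2.10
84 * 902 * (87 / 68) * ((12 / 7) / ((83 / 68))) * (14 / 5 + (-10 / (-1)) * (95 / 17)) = 7989465.19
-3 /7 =-0.43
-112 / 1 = -112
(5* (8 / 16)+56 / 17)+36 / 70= 7507 / 1190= 6.31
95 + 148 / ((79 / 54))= 15497 / 79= 196.16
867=867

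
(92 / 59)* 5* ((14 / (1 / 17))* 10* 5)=92779.66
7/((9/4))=28/9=3.11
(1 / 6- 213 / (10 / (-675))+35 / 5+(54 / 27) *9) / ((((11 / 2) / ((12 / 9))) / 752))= 23630848 / 9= 2625649.78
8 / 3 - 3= -1 / 3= -0.33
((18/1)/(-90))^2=1/25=0.04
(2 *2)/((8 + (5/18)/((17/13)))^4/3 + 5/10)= 105212405952/39894511049305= 0.00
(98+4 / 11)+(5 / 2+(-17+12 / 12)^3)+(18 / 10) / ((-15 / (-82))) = -2191913 / 550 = -3985.30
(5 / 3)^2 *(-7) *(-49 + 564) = -10013.89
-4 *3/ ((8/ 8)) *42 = -504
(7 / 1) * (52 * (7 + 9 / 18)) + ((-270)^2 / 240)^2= 1519905 / 16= 94994.06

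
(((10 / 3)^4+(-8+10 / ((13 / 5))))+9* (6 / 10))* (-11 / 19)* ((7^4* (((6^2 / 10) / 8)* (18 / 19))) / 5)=-17340432571 / 1173250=-14779.83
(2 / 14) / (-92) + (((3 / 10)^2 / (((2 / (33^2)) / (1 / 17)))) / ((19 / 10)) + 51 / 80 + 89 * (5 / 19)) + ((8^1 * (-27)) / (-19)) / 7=113151217 / 4160240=27.20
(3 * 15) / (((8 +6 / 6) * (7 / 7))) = 5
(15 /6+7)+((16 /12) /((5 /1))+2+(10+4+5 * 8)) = 1973 /30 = 65.77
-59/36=-1.64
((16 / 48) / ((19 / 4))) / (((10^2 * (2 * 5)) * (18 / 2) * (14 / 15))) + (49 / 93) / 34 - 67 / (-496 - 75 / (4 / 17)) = 20093502143 / 205583912100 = 0.10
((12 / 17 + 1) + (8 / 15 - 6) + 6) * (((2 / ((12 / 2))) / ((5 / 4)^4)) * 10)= 292352 / 95625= 3.06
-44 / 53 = -0.83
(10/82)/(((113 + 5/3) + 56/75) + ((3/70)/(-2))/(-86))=903000/854591413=0.00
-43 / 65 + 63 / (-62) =-6761 / 4030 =-1.68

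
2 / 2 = 1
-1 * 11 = -11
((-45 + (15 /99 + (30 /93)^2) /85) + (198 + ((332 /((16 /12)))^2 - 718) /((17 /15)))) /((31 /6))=58469007638 /5570917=10495.40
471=471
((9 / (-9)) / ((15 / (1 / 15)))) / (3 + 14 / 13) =-13 / 11925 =-0.00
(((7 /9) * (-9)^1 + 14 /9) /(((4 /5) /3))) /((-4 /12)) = 61.25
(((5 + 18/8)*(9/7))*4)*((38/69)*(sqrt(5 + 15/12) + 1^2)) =1653/23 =71.87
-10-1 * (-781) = 771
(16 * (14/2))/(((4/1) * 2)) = 14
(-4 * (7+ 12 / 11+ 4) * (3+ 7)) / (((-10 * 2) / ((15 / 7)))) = 570 / 11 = 51.82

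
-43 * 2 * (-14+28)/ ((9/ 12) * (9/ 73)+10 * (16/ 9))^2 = -3.77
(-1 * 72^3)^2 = 139314069504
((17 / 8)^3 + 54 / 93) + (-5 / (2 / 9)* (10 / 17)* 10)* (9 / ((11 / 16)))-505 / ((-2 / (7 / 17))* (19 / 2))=-96516972273 / 56393216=-1711.50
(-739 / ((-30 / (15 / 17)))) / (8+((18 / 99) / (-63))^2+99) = 354904011 / 1747145998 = 0.20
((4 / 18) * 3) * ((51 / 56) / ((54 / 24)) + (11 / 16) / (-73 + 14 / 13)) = 11287 / 42840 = 0.26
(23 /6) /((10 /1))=23 /60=0.38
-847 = -847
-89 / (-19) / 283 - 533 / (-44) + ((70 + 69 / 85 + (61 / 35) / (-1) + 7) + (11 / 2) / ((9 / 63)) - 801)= -94921243867 / 140769860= -674.30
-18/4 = -9/2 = -4.50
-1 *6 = -6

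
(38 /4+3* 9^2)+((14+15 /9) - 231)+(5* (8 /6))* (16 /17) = 43.44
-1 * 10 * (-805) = 8050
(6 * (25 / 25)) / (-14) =-3 / 7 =-0.43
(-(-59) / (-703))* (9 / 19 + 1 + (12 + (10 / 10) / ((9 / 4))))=-140420 / 120213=-1.17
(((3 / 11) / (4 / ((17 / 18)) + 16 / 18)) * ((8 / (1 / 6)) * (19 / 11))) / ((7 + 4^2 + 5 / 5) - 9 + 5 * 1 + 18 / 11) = 1539 / 7546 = 0.20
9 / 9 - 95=-94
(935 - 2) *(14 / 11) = 13062 / 11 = 1187.45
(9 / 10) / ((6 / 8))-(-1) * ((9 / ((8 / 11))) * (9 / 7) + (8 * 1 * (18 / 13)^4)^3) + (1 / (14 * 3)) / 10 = 99572990099481087691 / 3914078300576808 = 25439.70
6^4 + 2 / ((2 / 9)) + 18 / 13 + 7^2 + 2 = 17646 / 13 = 1357.38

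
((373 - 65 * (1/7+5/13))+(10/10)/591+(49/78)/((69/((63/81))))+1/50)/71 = 4.77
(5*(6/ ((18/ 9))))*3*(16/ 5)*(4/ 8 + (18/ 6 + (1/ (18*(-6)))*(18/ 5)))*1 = 2496/ 5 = 499.20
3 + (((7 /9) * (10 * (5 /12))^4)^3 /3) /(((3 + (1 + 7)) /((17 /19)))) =347557668595904192039 /994970200485888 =349314.65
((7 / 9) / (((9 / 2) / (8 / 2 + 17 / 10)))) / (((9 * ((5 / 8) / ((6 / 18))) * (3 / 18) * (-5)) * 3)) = -2128 / 91125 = -0.02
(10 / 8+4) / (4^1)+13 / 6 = 167 / 48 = 3.48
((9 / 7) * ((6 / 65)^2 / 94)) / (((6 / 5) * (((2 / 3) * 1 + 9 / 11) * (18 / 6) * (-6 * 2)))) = -0.00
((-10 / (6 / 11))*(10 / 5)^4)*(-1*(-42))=-12320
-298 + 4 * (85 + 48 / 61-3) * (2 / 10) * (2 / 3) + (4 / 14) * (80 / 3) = -315418 / 1281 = -246.23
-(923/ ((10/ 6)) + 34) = -2939/ 5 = -587.80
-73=-73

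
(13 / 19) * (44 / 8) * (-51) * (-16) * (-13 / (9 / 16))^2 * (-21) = -5889787904 / 171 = -34443204.12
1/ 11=0.09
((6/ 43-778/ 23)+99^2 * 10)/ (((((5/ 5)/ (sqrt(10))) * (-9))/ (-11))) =1065884314 * sqrt(10)/ 8901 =378679.04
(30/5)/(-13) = -6/13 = -0.46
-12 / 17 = -0.71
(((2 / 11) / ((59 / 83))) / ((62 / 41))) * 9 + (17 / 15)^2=12705466 / 4526775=2.81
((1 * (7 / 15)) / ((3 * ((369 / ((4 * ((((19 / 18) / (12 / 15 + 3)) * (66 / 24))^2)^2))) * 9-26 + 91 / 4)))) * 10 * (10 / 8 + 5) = 457531250 / 114594579837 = 0.00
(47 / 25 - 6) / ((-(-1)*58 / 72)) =-3708 / 725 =-5.11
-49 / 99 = -0.49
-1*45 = -45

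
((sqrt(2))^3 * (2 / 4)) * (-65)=-65 * sqrt(2)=-91.92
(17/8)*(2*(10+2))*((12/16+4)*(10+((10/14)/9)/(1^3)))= 2441.73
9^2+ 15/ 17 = 1392/ 17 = 81.88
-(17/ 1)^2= -289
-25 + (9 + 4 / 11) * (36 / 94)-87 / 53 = -631742 / 27401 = -23.06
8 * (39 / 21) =104 / 7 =14.86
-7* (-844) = 5908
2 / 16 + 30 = 241 / 8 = 30.12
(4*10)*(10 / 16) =25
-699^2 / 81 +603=-48862 / 9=-5429.11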